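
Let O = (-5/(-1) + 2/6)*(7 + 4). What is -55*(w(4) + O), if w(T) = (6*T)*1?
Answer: -13640/3 ≈ -4546.7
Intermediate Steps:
w(T) = 6*T
O = 176/3 (O = (-5*(-1) + 2*(1/6))*11 = (5 + 1/3)*11 = (16/3)*11 = 176/3 ≈ 58.667)
-55*(w(4) + O) = -55*(6*4 + 176/3) = -55*(24 + 176/3) = -55*248/3 = -13640/3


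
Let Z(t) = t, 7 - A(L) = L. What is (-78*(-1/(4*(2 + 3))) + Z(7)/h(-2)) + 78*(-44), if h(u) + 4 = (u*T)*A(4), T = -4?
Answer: -13711/4 ≈ -3427.8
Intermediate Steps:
A(L) = 7 - L
h(u) = -4 - 12*u (h(u) = -4 + (u*(-4))*(7 - 1*4) = -4 + (-4*u)*(7 - 4) = -4 - 4*u*3 = -4 - 12*u)
(-78*(-1/(4*(2 + 3))) + Z(7)/h(-2)) + 78*(-44) = (-78*(-1/(4*(2 + 3))) + 7/(-4 - 12*(-2))) + 78*(-44) = (-78/(5*(-4)) + 7/(-4 + 24)) - 3432 = (-78/(-20) + 7/20) - 3432 = (-78*(-1/20) + 7*(1/20)) - 3432 = (39/10 + 7/20) - 3432 = 17/4 - 3432 = -13711/4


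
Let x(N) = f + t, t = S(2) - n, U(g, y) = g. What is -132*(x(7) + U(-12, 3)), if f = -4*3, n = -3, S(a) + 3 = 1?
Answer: 3036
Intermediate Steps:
S(a) = -2 (S(a) = -3 + 1 = -2)
t = 1 (t = -2 - 1*(-3) = -2 + 3 = 1)
f = -12
x(N) = -11 (x(N) = -12 + 1 = -11)
-132*(x(7) + U(-12, 3)) = -132*(-11 - 12) = -132*(-23) = 3036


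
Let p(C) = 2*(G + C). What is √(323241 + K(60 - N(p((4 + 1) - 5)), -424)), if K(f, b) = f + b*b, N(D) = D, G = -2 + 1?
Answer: 23*√951 ≈ 709.28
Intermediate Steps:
G = -1
p(C) = -2 + 2*C (p(C) = 2*(-1 + C) = -2 + 2*C)
K(f, b) = f + b²
√(323241 + K(60 - N(p((4 + 1) - 5)), -424)) = √(323241 + ((60 - (-2 + 2*((4 + 1) - 5))) + (-424)²)) = √(323241 + ((60 - (-2 + 2*(5 - 5))) + 179776)) = √(323241 + ((60 - (-2 + 2*0)) + 179776)) = √(323241 + ((60 - (-2 + 0)) + 179776)) = √(323241 + ((60 - 1*(-2)) + 179776)) = √(323241 + ((60 + 2) + 179776)) = √(323241 + (62 + 179776)) = √(323241 + 179838) = √503079 = 23*√951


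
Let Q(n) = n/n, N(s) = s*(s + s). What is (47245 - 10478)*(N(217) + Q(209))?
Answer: 3462679293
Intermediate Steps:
N(s) = 2*s² (N(s) = s*(2*s) = 2*s²)
Q(n) = 1
(47245 - 10478)*(N(217) + Q(209)) = (47245 - 10478)*(2*217² + 1) = 36767*(2*47089 + 1) = 36767*(94178 + 1) = 36767*94179 = 3462679293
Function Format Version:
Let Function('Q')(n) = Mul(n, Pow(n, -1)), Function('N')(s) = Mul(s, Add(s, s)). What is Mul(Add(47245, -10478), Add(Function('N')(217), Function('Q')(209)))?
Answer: 3462679293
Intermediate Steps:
Function('N')(s) = Mul(2, Pow(s, 2)) (Function('N')(s) = Mul(s, Mul(2, s)) = Mul(2, Pow(s, 2)))
Function('Q')(n) = 1
Mul(Add(47245, -10478), Add(Function('N')(217), Function('Q')(209))) = Mul(Add(47245, -10478), Add(Mul(2, Pow(217, 2)), 1)) = Mul(36767, Add(Mul(2, 47089), 1)) = Mul(36767, Add(94178, 1)) = Mul(36767, 94179) = 3462679293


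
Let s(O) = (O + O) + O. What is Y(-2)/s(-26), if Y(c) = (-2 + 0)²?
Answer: -2/39 ≈ -0.051282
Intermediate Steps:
s(O) = 3*O (s(O) = 2*O + O = 3*O)
Y(c) = 4 (Y(c) = (-2)² = 4)
Y(-2)/s(-26) = 4/((3*(-26))) = 4/(-78) = 4*(-1/78) = -2/39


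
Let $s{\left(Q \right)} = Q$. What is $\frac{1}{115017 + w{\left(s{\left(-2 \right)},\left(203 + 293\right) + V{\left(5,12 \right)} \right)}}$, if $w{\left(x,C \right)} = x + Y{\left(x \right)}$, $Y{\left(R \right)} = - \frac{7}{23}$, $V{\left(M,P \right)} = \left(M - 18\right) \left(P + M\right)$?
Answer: $\frac{23}{2645338} \approx 8.6945 \cdot 10^{-6}$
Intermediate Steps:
$V{\left(M,P \right)} = \left(-18 + M\right) \left(M + P\right)$
$Y{\left(R \right)} = - \frac{7}{23}$ ($Y{\left(R \right)} = \left(-7\right) \frac{1}{23} = - \frac{7}{23}$)
$w{\left(x,C \right)} = - \frac{7}{23} + x$ ($w{\left(x,C \right)} = x - \frac{7}{23} = - \frac{7}{23} + x$)
$\frac{1}{115017 + w{\left(s{\left(-2 \right)},\left(203 + 293\right) + V{\left(5,12 \right)} \right)}} = \frac{1}{115017 - \frac{53}{23}} = \frac{1}{\frac{2645338}{23}} = \frac{23}{2645338}$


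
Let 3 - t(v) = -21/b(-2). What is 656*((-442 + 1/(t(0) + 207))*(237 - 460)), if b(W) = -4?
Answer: 52955378272/819 ≈ 6.4659e+7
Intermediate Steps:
t(v) = -9/4 (t(v) = 3 - (-21)/(-4) = 3 - (-21)*(-1)/4 = 3 - 1*21/4 = 3 - 21/4 = -9/4)
656*((-442 + 1/(t(0) + 207))*(237 - 460)) = 656*((-442 + 1/(-9/4 + 207))*(237 - 460)) = 656*((-442 + 1/(819/4))*(-223)) = 656*((-442 + 4/819)*(-223)) = 656*(-361994/819*(-223)) = 656*(80724662/819) = 52955378272/819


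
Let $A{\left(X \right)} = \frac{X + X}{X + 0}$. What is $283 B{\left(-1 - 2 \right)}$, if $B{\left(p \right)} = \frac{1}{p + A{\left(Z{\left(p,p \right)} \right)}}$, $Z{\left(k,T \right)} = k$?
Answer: $-283$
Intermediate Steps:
$A{\left(X \right)} = 2$ ($A{\left(X \right)} = \frac{2 X}{X} = 2$)
$B{\left(p \right)} = \frac{1}{2 + p}$ ($B{\left(p \right)} = \frac{1}{p + 2} = \frac{1}{2 + p}$)
$283 B{\left(-1 - 2 \right)} = \frac{283}{2 - 3} = \frac{283}{-1} = 283 \left(-1\right) = -283$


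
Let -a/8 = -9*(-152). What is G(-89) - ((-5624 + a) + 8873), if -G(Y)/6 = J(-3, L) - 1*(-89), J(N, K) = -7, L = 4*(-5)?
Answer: 7203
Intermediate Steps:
L = -20
a = -10944 (a = -(-72)*(-152) = -8*1368 = -10944)
G(Y) = -492 (G(Y) = -6*(-7 - 1*(-89)) = -6*(-7 + 89) = -6*82 = -492)
G(-89) - ((-5624 + a) + 8873) = -492 - ((-5624 - 10944) + 8873) = -492 - (-16568 + 8873) = -492 - 1*(-7695) = -492 + 7695 = 7203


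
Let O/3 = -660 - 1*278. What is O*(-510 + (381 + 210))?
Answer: -227934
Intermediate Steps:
O = -2814 (O = 3*(-660 - 1*278) = 3*(-660 - 278) = 3*(-938) = -2814)
O*(-510 + (381 + 210)) = -2814*(-510 + (381 + 210)) = -2814*(-510 + 591) = -2814*81 = -227934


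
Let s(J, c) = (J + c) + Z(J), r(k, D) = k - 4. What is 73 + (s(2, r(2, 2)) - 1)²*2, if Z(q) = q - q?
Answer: 75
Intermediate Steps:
Z(q) = 0
r(k, D) = -4 + k
s(J, c) = J + c (s(J, c) = (J + c) + 0 = J + c)
73 + (s(2, r(2, 2)) - 1)²*2 = 73 + ((2 + (-4 + 2)) - 1)²*2 = 73 + ((2 - 2) - 1)²*2 = 73 + (0 - 1)²*2 = 73 + (-1)²*2 = 73 + 1*2 = 73 + 2 = 75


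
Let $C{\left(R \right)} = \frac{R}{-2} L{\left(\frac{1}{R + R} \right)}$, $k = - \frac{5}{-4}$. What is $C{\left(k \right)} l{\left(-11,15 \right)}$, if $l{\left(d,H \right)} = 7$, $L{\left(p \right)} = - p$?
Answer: $\frac{7}{4} \approx 1.75$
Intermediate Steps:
$k = \frac{5}{4}$ ($k = \left(-5\right) \left(- \frac{1}{4}\right) = \frac{5}{4} \approx 1.25$)
$C{\left(R \right)} = \frac{1}{4}$ ($C{\left(R \right)} = \frac{R}{-2} \left(- \frac{1}{R + R}\right) = R \left(- \frac{1}{2}\right) \left(- \frac{1}{2 R}\right) = - \frac{R}{2} \left(- \frac{1}{2 R}\right) = \frac{1}{4}$)
$C{\left(k \right)} l{\left(-11,15 \right)} = \frac{1}{4} \cdot 7 = \frac{7}{4}$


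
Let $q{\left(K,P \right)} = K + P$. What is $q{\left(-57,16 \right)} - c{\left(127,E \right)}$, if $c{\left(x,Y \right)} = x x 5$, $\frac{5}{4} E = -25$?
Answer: $-80686$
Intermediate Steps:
$E = -20$ ($E = \frac{4}{5} \left(-25\right) = -20$)
$c{\left(x,Y \right)} = 5 x^{2}$ ($c{\left(x,Y \right)} = x^{2} \cdot 5 = 5 x^{2}$)
$q{\left(-57,16 \right)} - c{\left(127,E \right)} = \left(-57 + 16\right) - 5 \cdot 127^{2} = -41 - 5 \cdot 16129 = -41 - 80645 = -80686$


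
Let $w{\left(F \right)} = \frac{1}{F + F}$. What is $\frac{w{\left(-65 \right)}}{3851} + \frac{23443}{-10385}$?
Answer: $- \frac{469451179}{207961702} \approx -2.2574$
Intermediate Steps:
$w{\left(F \right)} = \frac{1}{2 F}$
$\frac{w{\left(-65 \right)}}{3851} + \frac{23443}{-10385} = \frac{\frac{1}{2} \frac{1}{-65}}{3851} + \frac{23443}{-10385} = \frac{1}{2} \left(- \frac{1}{65}\right) \frac{1}{3851} + 23443 \left(- \frac{1}{10385}\right) = \left(- \frac{1}{130}\right) \frac{1}{3851} - \frac{23443}{10385} = - \frac{1}{500630} - \frac{23443}{10385} = - \frac{469451179}{207961702}$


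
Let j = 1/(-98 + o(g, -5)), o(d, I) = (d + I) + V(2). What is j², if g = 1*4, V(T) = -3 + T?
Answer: 1/10000 ≈ 0.00010000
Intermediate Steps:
g = 4
o(d, I) = -1 + I + d (o(d, I) = (d + I) + (-3 + 2) = (I + d) - 1 = -1 + I + d)
j = -1/100 (j = 1/(-98 + (-1 - 5 + 4)) = 1/(-98 - 2) = 1/(-100) = -1/100 ≈ -0.010000)
j² = (-1/100)² = 1/10000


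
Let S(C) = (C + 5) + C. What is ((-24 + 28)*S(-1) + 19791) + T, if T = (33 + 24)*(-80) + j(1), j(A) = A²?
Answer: 15244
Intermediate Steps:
S(C) = 5 + 2*C (S(C) = (5 + C) + C = 5 + 2*C)
T = -4559 (T = (33 + 24)*(-80) + 1² = 57*(-80) + 1 = -4560 + 1 = -4559)
((-24 + 28)*S(-1) + 19791) + T = ((-24 + 28)*(5 + 2*(-1)) + 19791) - 4559 = (4*(5 - 2) + 19791) - 4559 = (4*3 + 19791) - 4559 = (12 + 19791) - 4559 = 19803 - 4559 = 15244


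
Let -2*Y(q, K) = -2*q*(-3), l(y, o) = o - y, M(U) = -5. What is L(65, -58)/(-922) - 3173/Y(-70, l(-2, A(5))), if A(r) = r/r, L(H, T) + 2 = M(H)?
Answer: -731009/48405 ≈ -15.102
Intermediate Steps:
L(H, T) = -7 (L(H, T) = -2 - 5 = -7)
A(r) = 1
Y(q, K) = -3*q (Y(q, K) = -(-2*q)*(-3)/2 = -3*q)
L(65, -58)/(-922) - 3173/Y(-70, l(-2, A(5))) = -7/(-922) - 3173/((-3*(-70))) = -7*(-1/922) - 3173/210 = 7/922 - 3173*1/210 = 7/922 - 3173/210 = -731009/48405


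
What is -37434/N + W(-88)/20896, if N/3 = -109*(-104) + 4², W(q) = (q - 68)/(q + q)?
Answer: -130365113/118605696 ≈ -1.0991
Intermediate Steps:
W(q) = (-68 + q)/(2*q) (W(q) = (-68 + q)/((2*q)) = (-68 + q)*(1/(2*q)) = (-68 + q)/(2*q))
N = 34056 (N = 3*(-109*(-104) + 4²) = 3*(11336 + 16) = 3*11352 = 34056)
-37434/N + W(-88)/20896 = -37434/34056 + ((½)*(-68 - 88)/(-88))/20896 = -37434*1/34056 + ((½)*(-1/88)*(-156))*(1/20896) = -6239/5676 + (39/44)*(1/20896) = -6239/5676 + 39/919424 = -130365113/118605696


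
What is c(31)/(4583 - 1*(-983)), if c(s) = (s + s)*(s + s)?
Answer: 1922/2783 ≈ 0.69062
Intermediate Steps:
c(s) = 4*s² (c(s) = (2*s)*(2*s) = 4*s²)
c(31)/(4583 - 1*(-983)) = (4*31²)/(4583 - 1*(-983)) = (4*961)/(4583 + 983) = 3844/5566 = 3844*(1/5566) = 1922/2783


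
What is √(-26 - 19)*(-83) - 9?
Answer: -9 - 249*I*√5 ≈ -9.0 - 556.78*I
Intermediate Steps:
√(-26 - 19)*(-83) - 9 = √(-45)*(-83) - 9 = (3*I*√5)*(-83) - 9 = -249*I*√5 - 9 = -9 - 249*I*√5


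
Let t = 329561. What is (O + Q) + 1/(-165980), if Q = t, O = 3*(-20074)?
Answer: 44704887219/165980 ≈ 2.6934e+5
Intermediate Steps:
O = -60222
Q = 329561
(O + Q) + 1/(-165980) = (-60222 + 329561) + 1/(-165980) = 269339 - 1/165980 = 44704887219/165980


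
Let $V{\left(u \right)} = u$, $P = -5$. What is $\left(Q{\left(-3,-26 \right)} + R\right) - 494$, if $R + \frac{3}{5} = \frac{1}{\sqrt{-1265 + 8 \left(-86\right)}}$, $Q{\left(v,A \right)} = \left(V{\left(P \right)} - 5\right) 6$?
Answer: $- \frac{2773}{5} - \frac{i \sqrt{217}}{651} \approx -554.6 - 0.022628 i$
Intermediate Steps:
$Q{\left(v,A \right)} = -60$ ($Q{\left(v,A \right)} = \left(-5 - 5\right) 6 = \left(-10\right) 6 = -60$)
$R = - \frac{3}{5} - \frac{i \sqrt{217}}{651}$ ($R = - \frac{3}{5} + \frac{1}{\sqrt{-1265 + 8 \left(-86\right)}} = - \frac{3}{5} + \frac{1}{\sqrt{-1265 - 688}} = - \frac{3}{5} + \frac{1}{\sqrt{-1953}} = - \frac{3}{5} + \frac{1}{3 i \sqrt{217}} = - \frac{3}{5} - \frac{i \sqrt{217}}{651} \approx -0.6 - 0.022628 i$)
$\left(Q{\left(-3,-26 \right)} + R\right) - 494 = \left(-60 - \left(\frac{3}{5} + \frac{i \sqrt{217}}{651}\right)\right) - 494 = \left(- \frac{303}{5} - \frac{i \sqrt{217}}{651}\right) - 494 = - \frac{2773}{5} - \frac{i \sqrt{217}}{651}$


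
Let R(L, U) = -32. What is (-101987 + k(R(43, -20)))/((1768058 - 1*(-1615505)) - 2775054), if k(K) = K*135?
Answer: -106307/608509 ≈ -0.17470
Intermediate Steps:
k(K) = 135*K
(-101987 + k(R(43, -20)))/((1768058 - 1*(-1615505)) - 2775054) = (-101987 + 135*(-32))/((1768058 - 1*(-1615505)) - 2775054) = (-101987 - 4320)/((1768058 + 1615505) - 2775054) = -106307/(3383563 - 2775054) = -106307/608509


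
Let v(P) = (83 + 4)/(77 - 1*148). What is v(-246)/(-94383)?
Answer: 29/2233731 ≈ 1.2983e-5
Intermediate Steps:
v(P) = -87/71 (v(P) = 87/(77 - 148) = 87/(-71) = 87*(-1/71) = -87/71)
v(-246)/(-94383) = -87/71/(-94383) = -87/71*(-1/94383) = 29/2233731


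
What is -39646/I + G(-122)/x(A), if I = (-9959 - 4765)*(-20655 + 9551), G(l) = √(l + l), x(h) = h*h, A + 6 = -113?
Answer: -19823/81747648 + 2*I*√61/14161 ≈ -0.00024249 + 0.0011031*I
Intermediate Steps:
A = -119 (A = -6 - 113 = -119)
x(h) = h²
G(l) = √2*√l (G(l) = √(2*l) = √2*√l)
I = 163495296 (I = -14724*(-11104) = 163495296)
-39646/I + G(-122)/x(A) = -39646/163495296 + (√2*√(-122))/((-119)²) = -39646*1/163495296 + (√2*(I*√122))/14161 = -19823/81747648 + (2*I*√61)*(1/14161) = -19823/81747648 + 2*I*√61/14161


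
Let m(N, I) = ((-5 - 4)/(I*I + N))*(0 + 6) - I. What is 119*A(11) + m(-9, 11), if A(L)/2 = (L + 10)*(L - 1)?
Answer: 2798237/56 ≈ 49969.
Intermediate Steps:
A(L) = 2*(-1 + L)*(10 + L) (A(L) = 2*((L + 10)*(L - 1)) = 2*((10 + L)*(-1 + L)) = 2*((-1 + L)*(10 + L)) = 2*(-1 + L)*(10 + L))
m(N, I) = -I - 54/(N + I²) (m(N, I) = -9/(I² + N)*6 - I = -9/(N + I²)*6 - I = -54/(N + I²) - I = -I - 54/(N + I²))
119*A(11) + m(-9, 11) = 119*(-20 + 2*11² + 18*11) + (-54 - 1*11³ - 1*11*(-9))/(-9 + 11²) = 119*(-20 + 2*121 + 198) + (-54 - 1*1331 + 99)/(-9 + 121) = 119*(-20 + 242 + 198) + (-54 - 1331 + 99)/112 = 119*420 + (1/112)*(-1286) = 49980 - 643/56 = 2798237/56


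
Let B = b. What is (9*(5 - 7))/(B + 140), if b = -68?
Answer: -1/4 ≈ -0.25000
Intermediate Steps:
B = -68
(9*(5 - 7))/(B + 140) = (9*(5 - 7))/(-68 + 140) = (9*(-2))/72 = -18*1/72 = -1/4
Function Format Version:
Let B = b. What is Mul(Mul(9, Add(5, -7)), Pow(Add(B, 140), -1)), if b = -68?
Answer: Rational(-1, 4) ≈ -0.25000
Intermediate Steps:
B = -68
Mul(Mul(9, Add(5, -7)), Pow(Add(B, 140), -1)) = Mul(Mul(9, Add(5, -7)), Pow(Add(-68, 140), -1)) = Mul(Mul(9, -2), Pow(72, -1)) = Mul(-18, Rational(1, 72)) = Rational(-1, 4)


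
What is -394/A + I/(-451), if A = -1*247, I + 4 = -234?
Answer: 236480/111397 ≈ 2.1229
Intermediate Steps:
I = -238 (I = -4 - 234 = -238)
A = -247
-394/A + I/(-451) = -394/(-247) - 238/(-451) = -394*(-1/247) - 238*(-1/451) = 394/247 + 238/451 = 236480/111397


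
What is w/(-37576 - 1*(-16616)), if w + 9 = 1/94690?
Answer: 852209/1984702400 ≈ 0.00042939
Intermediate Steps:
w = -852209/94690 (w = -9 + 1/94690 = -852209/94690 ≈ -9.0000)
w/(-37576 - 1*(-16616)) = -852209/(94690*(-37576 - 1*(-16616))) = -852209/(94690*(-37576 + 16616)) = -852209/94690/(-20960) = -852209/94690*(-1/20960) = 852209/1984702400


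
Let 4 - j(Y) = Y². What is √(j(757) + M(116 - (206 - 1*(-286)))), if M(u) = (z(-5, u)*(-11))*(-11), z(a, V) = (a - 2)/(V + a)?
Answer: I*√83183462538/381 ≈ 757.0*I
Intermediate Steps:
z(a, V) = (-2 + a)/(V + a)
j(Y) = 4 - Y²
M(u) = -847/(-5 + u) (M(u) = (((-2 - 5)/(u - 5))*(-11))*(-11) = ((-7/(-5 + u))*(-11))*(-11) = (-7/(-5 + u)*(-11))*(-11) = (77/(-5 + u))*(-11) = -847/(-5 + u))
√(j(757) + M(116 - (206 - 1*(-286)))) = √((4 - 1*757²) - 847/(-5 + (116 - (206 - 1*(-286))))) = √((4 - 1*573049) - 847/(-5 + (116 - (206 + 286)))) = √((4 - 573049) - 847/(-5 + (116 - 1*492))) = √(-573045 - 847/(-5 + (116 - 492))) = √(-573045 - 847/(-5 - 376)) = √(-573045 - 847/(-381)) = √(-573045 - 847*(-1/381)) = √(-573045 + 847/381) = √(-218329298/381) = I*√83183462538/381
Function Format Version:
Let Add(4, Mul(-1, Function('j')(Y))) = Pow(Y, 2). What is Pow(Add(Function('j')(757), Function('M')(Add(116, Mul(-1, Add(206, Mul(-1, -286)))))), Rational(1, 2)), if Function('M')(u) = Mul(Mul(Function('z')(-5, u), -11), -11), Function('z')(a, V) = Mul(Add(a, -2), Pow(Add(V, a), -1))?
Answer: Mul(Rational(1, 381), I, Pow(83183462538, Rational(1, 2))) ≈ Mul(757.00, I)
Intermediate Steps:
Function('z')(a, V) = Mul(Pow(Add(V, a), -1), Add(-2, a)) (Function('z')(a, V) = Mul(Add(-2, a), Pow(Add(V, a), -1)) = Mul(Pow(Add(V, a), -1), Add(-2, a)))
Function('j')(Y) = Add(4, Mul(-1, Pow(Y, 2)))
Function('M')(u) = Mul(-847, Pow(Add(-5, u), -1)) (Function('M')(u) = Mul(Mul(Mul(Pow(Add(u, -5), -1), Add(-2, -5)), -11), -11) = Mul(Mul(Mul(Pow(Add(-5, u), -1), -7), -11), -11) = Mul(Mul(Mul(-7, Pow(Add(-5, u), -1)), -11), -11) = Mul(Mul(77, Pow(Add(-5, u), -1)), -11) = Mul(-847, Pow(Add(-5, u), -1)))
Pow(Add(Function('j')(757), Function('M')(Add(116, Mul(-1, Add(206, Mul(-1, -286)))))), Rational(1, 2)) = Pow(Add(Add(4, Mul(-1, Pow(757, 2))), Mul(-847, Pow(Add(-5, Add(116, Mul(-1, Add(206, Mul(-1, -286))))), -1))), Rational(1, 2)) = Pow(Add(Add(4, Mul(-1, 573049)), Mul(-847, Pow(Add(-5, Add(116, Mul(-1, Add(206, 286)))), -1))), Rational(1, 2)) = Pow(Add(Add(4, -573049), Mul(-847, Pow(Add(-5, Add(116, Mul(-1, 492))), -1))), Rational(1, 2)) = Pow(Add(-573045, Mul(-847, Pow(Add(-5, Add(116, -492)), -1))), Rational(1, 2)) = Pow(Add(-573045, Mul(-847, Pow(Add(-5, -376), -1))), Rational(1, 2)) = Pow(Add(-573045, Mul(-847, Pow(-381, -1))), Rational(1, 2)) = Pow(Add(-573045, Mul(-847, Rational(-1, 381))), Rational(1, 2)) = Pow(Add(-573045, Rational(847, 381)), Rational(1, 2)) = Pow(Rational(-218329298, 381), Rational(1, 2)) = Mul(Rational(1, 381), I, Pow(83183462538, Rational(1, 2)))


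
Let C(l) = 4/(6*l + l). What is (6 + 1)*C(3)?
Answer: 4/3 ≈ 1.3333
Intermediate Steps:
C(l) = 4/(7*l) (C(l) = 4/((7*l)) = 4*(1/(7*l)) = 4/(7*l))
(6 + 1)*C(3) = (6 + 1)*((4/7)/3) = 7*((4/7)*(⅓)) = 7*(4/21) = 4/3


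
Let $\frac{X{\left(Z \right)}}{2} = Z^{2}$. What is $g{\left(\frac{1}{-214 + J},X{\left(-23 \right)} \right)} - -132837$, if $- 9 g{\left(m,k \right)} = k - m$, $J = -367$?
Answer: $\frac{693989974}{5229} \approx 1.3272 \cdot 10^{5}$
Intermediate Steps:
$X{\left(Z \right)} = 2 Z^{2}$
$g{\left(m,k \right)} = - \frac{k}{9} + \frac{m}{9}$ ($g{\left(m,k \right)} = - \frac{k - m}{9} = - \frac{k}{9} + \frac{m}{9}$)
$g{\left(\frac{1}{-214 + J},X{\left(-23 \right)} \right)} - -132837 = \left(- \frac{2 \left(-23\right)^{2}}{9} + \frac{1}{9 \left(-214 - 367\right)}\right) - -132837 = \left(- \frac{2 \cdot 529}{9} + \frac{1}{9 \left(-581\right)}\right) + 132837 = \left(\left(- \frac{1}{9}\right) 1058 + \frac{1}{9} \left(- \frac{1}{581}\right)\right) + 132837 = \left(- \frac{1058}{9} - \frac{1}{5229}\right) + 132837 = - \frac{614699}{5229} + 132837 = \frac{693989974}{5229}$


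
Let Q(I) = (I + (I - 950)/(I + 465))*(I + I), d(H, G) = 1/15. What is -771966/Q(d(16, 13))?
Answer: 605838916800/206759 ≈ 2.9302e+6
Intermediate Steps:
d(H, G) = 1/15
Q(I) = 2*I*(I + (-950 + I)/(465 + I)) (Q(I) = (I + (-950 + I)/(465 + I))*(2*I) = 2*I*(I + (-950 + I)/(465 + I)))
-771966/Q(d(16, 13)) = -771966*15*(465 + 1/15)/(2*(-950 + (1/15)² + 466*(1/15))) = -771966*3488/(-950 + 1/225 + 466/15) = -771966/(2*(1/15)*(15/6976)*(-206759/225)) = -771966/(-206759/784800) = -771966*(-784800/206759) = 605838916800/206759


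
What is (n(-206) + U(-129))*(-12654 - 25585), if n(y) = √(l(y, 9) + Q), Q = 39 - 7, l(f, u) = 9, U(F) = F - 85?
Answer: 8183146 - 38239*√41 ≈ 7.9383e+6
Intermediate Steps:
U(F) = -85 + F
Q = 32
n(y) = √41 (n(y) = √(9 + 32) = √41)
(n(-206) + U(-129))*(-12654 - 25585) = (√41 + (-85 - 129))*(-12654 - 25585) = (√41 - 214)*(-38239) = (-214 + √41)*(-38239) = 8183146 - 38239*√41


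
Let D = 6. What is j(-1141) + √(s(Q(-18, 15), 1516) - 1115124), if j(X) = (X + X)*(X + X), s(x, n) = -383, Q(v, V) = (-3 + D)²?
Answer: 5207524 + I*√1115507 ≈ 5.2075e+6 + 1056.2*I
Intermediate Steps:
Q(v, V) = 9 (Q(v, V) = (-3 + 6)² = 3² = 9)
j(X) = 4*X² (j(X) = (2*X)*(2*X) = 4*X²)
j(-1141) + √(s(Q(-18, 15), 1516) - 1115124) = 4*(-1141)² + √(-383 - 1115124) = 4*1301881 + √(-1115507) = 5207524 + I*√1115507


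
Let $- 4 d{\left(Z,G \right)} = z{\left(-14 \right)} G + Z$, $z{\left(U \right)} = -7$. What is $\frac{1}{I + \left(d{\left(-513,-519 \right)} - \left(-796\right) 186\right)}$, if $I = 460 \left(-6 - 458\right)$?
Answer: $- \frac{1}{66164} \approx -1.5114 \cdot 10^{-5}$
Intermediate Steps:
$I = -213440$ ($I = 460 \left(-464\right) = -213440$)
$d{\left(Z,G \right)} = - \frac{Z}{4} + \frac{7 G}{4}$ ($d{\left(Z,G \right)} = - \frac{- 7 G + Z}{4} = - \frac{Z - 7 G}{4} = - \frac{Z}{4} + \frac{7 G}{4}$)
$\frac{1}{I + \left(d{\left(-513,-519 \right)} - \left(-796\right) 186\right)} = \frac{1}{-213440 + \left(\left(\left(- \frac{1}{4}\right) \left(-513\right) + \frac{7}{4} \left(-519\right)\right) - \left(-796\right) 186\right)} = \frac{1}{-213440 + \left(\left(\frac{513}{4} - \frac{3633}{4}\right) - -148056\right)} = \frac{1}{-213440 + \left(-780 + 148056\right)} = \frac{1}{-213440 + 147276} = \frac{1}{-66164} = - \frac{1}{66164}$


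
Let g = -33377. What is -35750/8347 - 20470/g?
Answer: -1022364660/278597819 ≈ -3.6697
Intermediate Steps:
-35750/8347 - 20470/g = -35750/8347 - 20470/(-33377) = -35750*1/8347 - 20470*(-1/33377) = -35750/8347 + 20470/33377 = -1022364660/278597819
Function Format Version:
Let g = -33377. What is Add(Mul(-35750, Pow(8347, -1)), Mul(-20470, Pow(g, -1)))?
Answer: Rational(-1022364660, 278597819) ≈ -3.6697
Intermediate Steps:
Add(Mul(-35750, Pow(8347, -1)), Mul(-20470, Pow(g, -1))) = Add(Mul(-35750, Pow(8347, -1)), Mul(-20470, Pow(-33377, -1))) = Add(Mul(-35750, Rational(1, 8347)), Mul(-20470, Rational(-1, 33377))) = Add(Rational(-35750, 8347), Rational(20470, 33377)) = Rational(-1022364660, 278597819)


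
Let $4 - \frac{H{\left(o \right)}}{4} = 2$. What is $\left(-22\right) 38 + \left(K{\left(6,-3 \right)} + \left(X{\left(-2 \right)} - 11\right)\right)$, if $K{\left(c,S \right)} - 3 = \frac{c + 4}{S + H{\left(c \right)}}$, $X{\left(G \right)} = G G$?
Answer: $-838$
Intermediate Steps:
$H{\left(o \right)} = 8$ ($H{\left(o \right)} = 16 - 8 = 8$)
$X{\left(G \right)} = G^{2}$
$K{\left(c,S \right)} = 3 + \frac{4 + c}{8 + S}$ ($K{\left(c,S \right)} = 3 + \frac{c + 4}{S + 8} = 3 + \frac{4 + c}{8 + S}$)
$\left(-22\right) 38 + \left(K{\left(6,-3 \right)} + \left(X{\left(-2 \right)} - 11\right)\right) = \left(-22\right) 38 - \left(11 - 4 - \frac{28 + 6 + 3 \left(-3\right)}{8 - 3}\right) = -836 + \left(\frac{28 + 6 - 9}{5} + \left(4 - 11\right)\right) = -836 + \left(\frac{1}{5} \cdot 25 - 7\right) = -836 + \left(5 - 7\right) = -836 - 2 = -838$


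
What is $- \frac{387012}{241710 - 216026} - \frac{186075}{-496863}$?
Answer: $- \frac{5208688696}{354484147} \approx -14.694$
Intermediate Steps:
$- \frac{387012}{241710 - 216026} - \frac{186075}{-496863} = - \frac{387012}{241710 - 216026} - - \frac{20675}{55207} = - \frac{387012}{25684} + \frac{20675}{55207} = \left(-387012\right) \frac{1}{25684} + \frac{20675}{55207} = - \frac{96753}{6421} + \frac{20675}{55207} = - \frac{5208688696}{354484147}$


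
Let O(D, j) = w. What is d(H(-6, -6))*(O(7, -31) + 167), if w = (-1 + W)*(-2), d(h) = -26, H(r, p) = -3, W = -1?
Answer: -4446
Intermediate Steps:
w = 4 (w = (-1 - 1)*(-2) = -2*(-2) = 4)
O(D, j) = 4
d(H(-6, -6))*(O(7, -31) + 167) = -26*(4 + 167) = -26*171 = -4446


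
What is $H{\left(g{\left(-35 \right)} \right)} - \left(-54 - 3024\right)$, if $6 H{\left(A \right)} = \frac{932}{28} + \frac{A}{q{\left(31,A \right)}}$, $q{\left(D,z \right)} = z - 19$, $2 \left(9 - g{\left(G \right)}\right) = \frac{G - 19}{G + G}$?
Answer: $\frac{47074411}{15267} \approx 3083.4$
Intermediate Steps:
$g{\left(G \right)} = 9 - \frac{-19 + G}{4 G}$ ($g{\left(G \right)} = 9 - \frac{\left(G - 19\right) \frac{1}{G + G}}{2} = 9 - \frac{\left(-19 + G\right) \frac{1}{2 G}}{2} = 9 - \frac{\frac{1}{2} \frac{1}{G} \left(-19 + G\right)}{2} = 9 - \frac{-19 + G}{4 G}$)
$q{\left(D,z \right)} = -19 + z$
$H{\left(A \right)} = \frac{233}{42} + \frac{A}{6 \left(-19 + A\right)}$ ($H{\left(A \right)} = \frac{\frac{932}{28} + \frac{A}{-19 + A}}{6} = \frac{932 \cdot \frac{1}{28} + \frac{A}{-19 + A}}{6} = \frac{\frac{233}{7} + \frac{A}{-19 + A}}{6} = \frac{233}{42} + \frac{A}{6 \left(-19 + A\right)}$)
$H{\left(g{\left(-35 \right)} \right)} - \left(-54 - 3024\right) = \frac{-4427 + 240 \frac{19 + 35 \left(-35\right)}{4 \left(-35\right)}}{42 \left(-19 + \frac{19 + 35 \left(-35\right)}{4 \left(-35\right)}\right)} - \left(-54 - 3024\right) = \frac{-4427 + 240 \cdot \frac{1}{4} \left(- \frac{1}{35}\right) \left(19 - 1225\right)}{42 \left(-19 + \frac{1}{4} \left(- \frac{1}{35}\right) \left(19 - 1225\right)\right)} - \left(-54 - 3024\right) = \frac{-4427 + 240 \cdot \frac{1}{4} \left(- \frac{1}{35}\right) \left(-1206\right)}{42 \left(-19 + \frac{1}{4} \left(- \frac{1}{35}\right) \left(-1206\right)\right)} - -3078 = \frac{-4427 + 240 \cdot \frac{603}{70}}{42 \left(-19 + \frac{603}{70}\right)} + 3078 = \frac{-4427 + \frac{14472}{7}}{42 \left(- \frac{727}{70}\right)} + 3078 = \frac{1}{42} \left(- \frac{70}{727}\right) \left(- \frac{16517}{7}\right) + 3078 = \frac{82585}{15267} + 3078 = \frac{47074411}{15267}$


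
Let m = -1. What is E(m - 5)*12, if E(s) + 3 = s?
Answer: -108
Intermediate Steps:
E(s) = -3 + s
E(m - 5)*12 = (-3 + (-1 - 5))*12 = (-3 - 6)*12 = -9*12 = -108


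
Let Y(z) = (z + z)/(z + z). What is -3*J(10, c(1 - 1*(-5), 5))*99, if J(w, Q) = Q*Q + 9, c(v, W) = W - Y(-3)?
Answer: -7425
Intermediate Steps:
Y(z) = 1 (Y(z) = (2*z)/((2*z)) = (2*z)*(1/(2*z)) = 1)
c(v, W) = -1 + W (c(v, W) = W - 1*1 = W - 1 = -1 + W)
J(w, Q) = 9 + Q² (J(w, Q) = Q² + 9 = 9 + Q²)
-3*J(10, c(1 - 1*(-5), 5))*99 = -3*(9 + (-1 + 5)²)*99 = -3*(9 + 4²)*99 = -3*(9 + 16)*99 = -3*25*99 = -75*99 = -7425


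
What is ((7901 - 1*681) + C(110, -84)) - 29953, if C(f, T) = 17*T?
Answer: -24161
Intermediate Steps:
((7901 - 1*681) + C(110, -84)) - 29953 = ((7901 - 1*681) + 17*(-84)) - 29953 = ((7901 - 681) - 1428) - 29953 = (7220 - 1428) - 29953 = 5792 - 29953 = -24161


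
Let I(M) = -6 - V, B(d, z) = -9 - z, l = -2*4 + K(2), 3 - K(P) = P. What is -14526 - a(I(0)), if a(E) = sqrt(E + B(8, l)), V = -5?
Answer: -14526 - I*sqrt(3) ≈ -14526.0 - 1.732*I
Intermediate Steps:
K(P) = 3 - P
l = -7 (l = -2*4 + (3 - 1*2) = -8 + (3 - 2) = -8 + 1 = -7)
I(M) = -1 (I(M) = -6 - 1*(-5) = -6 + 5 = -1)
a(E) = sqrt(-2 + E) (a(E) = sqrt(E + (-9 - 1*(-7))) = sqrt(E + (-9 + 7)) = sqrt(E - 2) = sqrt(-2 + E))
-14526 - a(I(0)) = -14526 - sqrt(-2 - 1) = -14526 - sqrt(-3) = -14526 - I*sqrt(3)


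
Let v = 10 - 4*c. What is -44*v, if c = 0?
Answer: -440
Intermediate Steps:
v = 10 (v = 10 - 4*0 = 10 + 0 = 10)
-44*v = -44*10 = -440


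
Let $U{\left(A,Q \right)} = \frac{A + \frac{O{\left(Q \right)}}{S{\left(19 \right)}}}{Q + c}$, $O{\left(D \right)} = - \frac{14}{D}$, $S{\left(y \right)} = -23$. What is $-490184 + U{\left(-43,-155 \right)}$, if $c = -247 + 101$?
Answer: $- \frac{525999140651}{1073065} \approx -4.9018 \cdot 10^{5}$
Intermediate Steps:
$c = -146$
$U{\left(A,Q \right)} = \frac{A + \frac{14}{23 Q}}{-146 + Q}$ ($U{\left(A,Q \right)} = \frac{A + \frac{\left(-14\right) \frac{1}{Q}}{-23}}{Q - 146} = \frac{A + - \frac{14}{Q} \left(- \frac{1}{23}\right)}{-146 + Q} = \frac{A + \frac{14}{23 Q}}{-146 + Q}$)
$-490184 + U{\left(-43,-155 \right)} = -490184 + \frac{\frac{14}{23} - -6665}{\left(-155\right) \left(-146 - 155\right)} = -490184 - \frac{\frac{14}{23} + 6665}{155 \left(-301\right)} = -490184 - \left(- \frac{1}{46655}\right) \frac{153309}{23} = -490184 + \frac{153309}{1073065} = - \frac{525999140651}{1073065}$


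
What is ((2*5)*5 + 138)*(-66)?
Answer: -12408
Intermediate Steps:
((2*5)*5 + 138)*(-66) = (10*5 + 138)*(-66) = (50 + 138)*(-66) = 188*(-66) = -12408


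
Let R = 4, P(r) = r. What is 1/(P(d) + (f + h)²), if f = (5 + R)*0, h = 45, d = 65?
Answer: 1/2090 ≈ 0.00047847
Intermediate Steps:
f = 0 (f = (5 + 4)*0 = 9*0 = 0)
1/(P(d) + (f + h)²) = 1/(65 + (0 + 45)²) = 1/(65 + 45²) = 1/(65 + 2025) = 1/2090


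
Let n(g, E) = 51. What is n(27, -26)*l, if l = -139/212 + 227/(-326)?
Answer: -2382669/34556 ≈ -68.951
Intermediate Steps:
l = -46719/34556 (l = -139*1/212 + 227*(-1/326) = -139/212 - 227/326 = -46719/34556 ≈ -1.3520)
n(27, -26)*l = 51*(-46719/34556) = -2382669/34556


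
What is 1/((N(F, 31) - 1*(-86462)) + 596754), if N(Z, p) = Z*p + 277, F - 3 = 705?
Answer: 1/705441 ≈ 1.4176e-6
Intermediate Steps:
F = 708 (F = 3 + 705 = 708)
N(Z, p) = 277 + Z*p
1/((N(F, 31) - 1*(-86462)) + 596754) = 1/(((277 + 708*31) - 1*(-86462)) + 596754) = 1/(((277 + 21948) + 86462) + 596754) = 1/((22225 + 86462) + 596754) = 1/(108687 + 596754) = 1/705441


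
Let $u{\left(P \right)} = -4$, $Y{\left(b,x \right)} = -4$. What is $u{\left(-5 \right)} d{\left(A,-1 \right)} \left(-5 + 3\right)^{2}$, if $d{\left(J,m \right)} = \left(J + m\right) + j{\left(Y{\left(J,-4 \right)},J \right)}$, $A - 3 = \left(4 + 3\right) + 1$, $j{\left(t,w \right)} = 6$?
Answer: $-256$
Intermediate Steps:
$A = 11$ ($A = 3 + \left(\left(4 + 3\right) + 1\right) = 3 + \left(7 + 1\right) = 3 + 8 = 11$)
$d{\left(J,m \right)} = 6 + J + m$ ($d{\left(J,m \right)} = \left(J + m\right) + 6 = 6 + J + m$)
$u{\left(-5 \right)} d{\left(A,-1 \right)} \left(-5 + 3\right)^{2} = - 4 \left(6 + 11 - 1\right) \left(-5 + 3\right)^{2} = \left(-4\right) 16 \left(-2\right)^{2} = \left(-64\right) 4 = -256$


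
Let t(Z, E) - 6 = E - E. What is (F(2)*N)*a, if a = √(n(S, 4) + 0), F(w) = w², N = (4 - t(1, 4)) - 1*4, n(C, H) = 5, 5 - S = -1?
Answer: -24*√5 ≈ -53.666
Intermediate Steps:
S = 6 (S = 5 - 1*(-1) = 5 + 1 = 6)
t(Z, E) = 6 (t(Z, E) = 6 + (E - E) = 6 + 0 = 6)
N = -6 (N = (4 - 1*6) - 1*4 = (4 - 6) - 4 = -2 - 4 = -6)
a = √5 (a = √(5 + 0) = √5 ≈ 2.2361)
(F(2)*N)*a = (2²*(-6))*√5 = (4*(-6))*√5 = -24*√5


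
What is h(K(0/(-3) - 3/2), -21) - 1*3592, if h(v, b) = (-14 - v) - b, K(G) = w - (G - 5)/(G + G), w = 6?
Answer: -21533/6 ≈ -3588.8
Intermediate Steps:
K(G) = 6 - (-5 + G)/(2*G) (K(G) = 6 - (G - 5)/(G + G) = 6 - (-5 + G)/(2*G))
h(v, b) = -14 - b - v
h(K(0/(-3) - 3/2), -21) - 1*3592 = (-14 - 1*(-21) - (5 + 11*(0/(-3) - 3/2))/(2*(0/(-3) - 3/2))) - 1*3592 = (-14 + 21 - (5 + 11*(0*(-⅓) - 3*½))/(2*(0*(-⅓) - 3*½))) - 3592 = (-14 + 21 - (5 + 11*(0 - 3/2))/(2*(0 - 3/2))) - 3592 = (-14 + 21 - (5 + 11*(-3/2))/(2*(-3/2))) - 3592 = (-14 + 21 - (-2)*(5 - 33/2)/(2*3)) - 3592 = (-14 + 21 - (-2)*(-23)/(2*3*2)) - 3592 = (-14 + 21 - 1*23/6) - 3592 = (-14 + 21 - 23/6) - 3592 = 19/6 - 3592 = -21533/6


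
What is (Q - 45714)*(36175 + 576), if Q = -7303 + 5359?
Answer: -1751479158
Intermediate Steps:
Q = -1944
(Q - 45714)*(36175 + 576) = (-1944 - 45714)*(36175 + 576) = -47658*36751 = -1751479158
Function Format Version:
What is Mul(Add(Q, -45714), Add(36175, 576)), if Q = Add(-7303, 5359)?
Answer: -1751479158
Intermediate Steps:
Q = -1944
Mul(Add(Q, -45714), Add(36175, 576)) = Mul(Add(-1944, -45714), Add(36175, 576)) = Mul(-47658, 36751) = -1751479158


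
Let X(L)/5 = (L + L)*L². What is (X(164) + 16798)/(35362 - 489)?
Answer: 44126238/34873 ≈ 1265.3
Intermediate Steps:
X(L) = 10*L³ (X(L) = 5*((L + L)*L²) = 5*((2*L)*L²) = 5*(2*L³) = 10*L³)
(X(164) + 16798)/(35362 - 489) = (10*164³ + 16798)/(35362 - 489) = (10*4410944 + 16798)/34873 = (44109440 + 16798)*(1/34873) = 44126238*(1/34873) = 44126238/34873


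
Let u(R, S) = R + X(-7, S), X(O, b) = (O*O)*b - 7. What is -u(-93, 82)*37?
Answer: -144966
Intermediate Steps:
X(O, b) = -7 + b*O² (X(O, b) = O²*b - 7 = b*O² - 7 = -7 + b*O²)
u(R, S) = -7 + R + 49*S (u(R, S) = R + (-7 + S*(-7)²) = R + (-7 + S*49) = R + (-7 + 49*S) = -7 + R + 49*S)
-u(-93, 82)*37 = -(-7 - 93 + 49*82)*37 = -(-7 - 93 + 4018)*37 = -1*3918*37 = -3918*37 = -144966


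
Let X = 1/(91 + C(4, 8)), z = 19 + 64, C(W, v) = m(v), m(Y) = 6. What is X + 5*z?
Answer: 40256/97 ≈ 415.01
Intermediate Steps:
C(W, v) = 6
z = 83
X = 1/97 (X = 1/(91 + 6) = 1/97 ≈ 0.010309)
X + 5*z = 1/97 + 5*83 = 1/97 + 415 = 40256/97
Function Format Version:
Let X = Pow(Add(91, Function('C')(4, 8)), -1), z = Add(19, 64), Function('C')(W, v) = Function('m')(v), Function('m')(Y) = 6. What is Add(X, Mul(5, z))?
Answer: Rational(40256, 97) ≈ 415.01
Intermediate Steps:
Function('C')(W, v) = 6
z = 83
X = Rational(1, 97) (X = Pow(Add(91, 6), -1) = Pow(97, -1) = Rational(1, 97) ≈ 0.010309)
Add(X, Mul(5, z)) = Add(Rational(1, 97), Mul(5, 83)) = Add(Rational(1, 97), 415) = Rational(40256, 97)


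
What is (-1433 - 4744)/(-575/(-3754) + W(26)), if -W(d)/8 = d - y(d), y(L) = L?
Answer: -23188458/575 ≈ -40328.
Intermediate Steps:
W(d) = 0 (W(d) = -8*(d - d) = -8*0 = 0)
(-1433 - 4744)/(-575/(-3754) + W(26)) = (-1433 - 4744)/(-575/(-3754) + 0) = -6177/(-575*(-1/3754) + 0) = -6177/(575/3754 + 0) = -6177/575/3754 = -6177*3754/575 = -23188458/575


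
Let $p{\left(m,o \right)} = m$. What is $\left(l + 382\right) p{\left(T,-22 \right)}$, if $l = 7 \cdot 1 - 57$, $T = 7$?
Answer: $2324$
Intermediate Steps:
$l = -50$ ($l = 7 - 57 = -50$)
$\left(l + 382\right) p{\left(T,-22 \right)} = \left(-50 + 382\right) 7 = 332 \cdot 7 = 2324$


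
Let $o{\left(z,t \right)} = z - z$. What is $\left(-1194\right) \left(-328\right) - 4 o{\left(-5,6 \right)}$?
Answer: $391632$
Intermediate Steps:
$o{\left(z,t \right)} = 0$
$\left(-1194\right) \left(-328\right) - 4 o{\left(-5,6 \right)} = \left(-1194\right) \left(-328\right) - 0 = 391632 + 0 = 391632$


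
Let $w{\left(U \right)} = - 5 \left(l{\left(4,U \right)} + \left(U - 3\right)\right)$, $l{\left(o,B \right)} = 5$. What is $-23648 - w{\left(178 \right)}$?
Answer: $-22748$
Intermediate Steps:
$w{\left(U \right)} = -10 - 5 U$ ($w{\left(U \right)} = - 5 \left(5 + \left(U - 3\right)\right) = - 5 \left(5 + \left(-3 + U\right)\right) = - 5 \left(2 + U\right) = -10 - 5 U$)
$-23648 - w{\left(178 \right)} = -23648 - \left(-10 - 890\right) = -23648 - -900 = -23648 + 900 = -22748$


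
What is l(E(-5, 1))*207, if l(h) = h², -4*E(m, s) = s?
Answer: 207/16 ≈ 12.938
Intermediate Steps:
E(m, s) = -s/4
l(E(-5, 1))*207 = (-¼*1)²*207 = (-¼)²*207 = (1/16)*207 = 207/16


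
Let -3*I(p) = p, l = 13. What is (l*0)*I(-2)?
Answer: 0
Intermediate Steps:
I(p) = -p/3
(l*0)*I(-2) = (13*0)*(-⅓*(-2)) = 0*(⅔) = 0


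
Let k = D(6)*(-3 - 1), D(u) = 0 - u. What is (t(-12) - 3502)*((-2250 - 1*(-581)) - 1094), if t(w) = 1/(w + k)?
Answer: 38703183/4 ≈ 9.6758e+6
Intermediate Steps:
D(u) = -u
k = 24 (k = (-1*6)*(-3 - 1) = -6*(-4) = 24)
t(w) = 1/(24 + w) (t(w) = 1/(w + 24) = 1/(24 + w))
(t(-12) - 3502)*((-2250 - 1*(-581)) - 1094) = (1/(24 - 12) - 3502)*((-2250 - 1*(-581)) - 1094) = (1/12 - 3502)*((-2250 + 581) - 1094) = (1/12 - 3502)*(-1669 - 1094) = -42023/12*(-2763) = 38703183/4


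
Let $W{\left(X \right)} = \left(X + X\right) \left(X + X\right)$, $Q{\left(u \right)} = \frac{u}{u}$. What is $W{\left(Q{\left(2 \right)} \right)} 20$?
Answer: $80$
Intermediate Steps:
$Q{\left(u \right)} = 1$
$W{\left(X \right)} = 4 X^{2}$ ($W{\left(X \right)} = 2 X 2 X = 4 X^{2}$)
$W{\left(Q{\left(2 \right)} \right)} 20 = 4 \cdot 1^{2} \cdot 20 = 4 \cdot 1 \cdot 20 = 4 \cdot 20 = 80$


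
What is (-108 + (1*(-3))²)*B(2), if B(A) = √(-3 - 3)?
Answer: -99*I*√6 ≈ -242.5*I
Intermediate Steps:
B(A) = I*√6 (B(A) = √(-6) = I*√6)
(-108 + (1*(-3))²)*B(2) = (-108 + (1*(-3))²)*(I*√6) = (-108 + (-3)²)*(I*√6) = (-108 + 9)*(I*√6) = -99*I*√6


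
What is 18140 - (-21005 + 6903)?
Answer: 32242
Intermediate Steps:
18140 - (-21005 + 6903) = 18140 - 1*(-14102) = 18140 + 14102 = 32242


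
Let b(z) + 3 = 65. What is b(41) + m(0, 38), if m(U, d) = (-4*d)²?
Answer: 23166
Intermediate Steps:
b(z) = 62 (b(z) = -3 + 65 = 62)
m(U, d) = 16*d²
b(41) + m(0, 38) = 62 + 16*38² = 62 + 16*1444 = 62 + 23104 = 23166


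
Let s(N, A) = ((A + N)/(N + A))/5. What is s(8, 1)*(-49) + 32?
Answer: 111/5 ≈ 22.200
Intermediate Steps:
s(N, A) = ⅕ (s(N, A) = ((A + N)/(A + N))*(⅕) = 1*(⅕) = ⅕)
s(8, 1)*(-49) + 32 = (⅕)*(-49) + 32 = -49/5 + 32 = 111/5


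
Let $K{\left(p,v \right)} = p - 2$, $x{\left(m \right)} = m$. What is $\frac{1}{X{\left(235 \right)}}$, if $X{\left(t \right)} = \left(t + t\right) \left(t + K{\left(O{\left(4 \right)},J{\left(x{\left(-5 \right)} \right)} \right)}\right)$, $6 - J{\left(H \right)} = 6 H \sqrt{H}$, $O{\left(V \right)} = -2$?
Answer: $\frac{1}{108570} \approx 9.2106 \cdot 10^{-6}$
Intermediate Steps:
$J{\left(H \right)} = 6 - 6 H^{\frac{3}{2}}$ ($J{\left(H \right)} = 6 - 6 H \sqrt{H} = 6 - 6 H^{\frac{3}{2}}$)
$K{\left(p,v \right)} = -2 + p$
$X{\left(t \right)} = 2 t \left(-4 + t\right)$ ($X{\left(t \right)} = \left(t + t\right) \left(t - 4\right) = 2 t \left(t - 4\right) = 2 t \left(-4 + t\right)$)
$\frac{1}{X{\left(235 \right)}} = \frac{1}{2 \cdot 235 \left(-4 + 235\right)} = \frac{1}{2 \cdot 235 \cdot 231} = \frac{1}{108570}$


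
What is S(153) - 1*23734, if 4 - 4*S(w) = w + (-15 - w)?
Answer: -94917/4 ≈ -23729.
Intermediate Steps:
S(w) = 19/4 (S(w) = 1 - (w + (-15 - w))/4 = 1 - 1/4*(-15) = 1 + 15/4 = 19/4)
S(153) - 1*23734 = 19/4 - 1*23734 = 19/4 - 23734 = -94917/4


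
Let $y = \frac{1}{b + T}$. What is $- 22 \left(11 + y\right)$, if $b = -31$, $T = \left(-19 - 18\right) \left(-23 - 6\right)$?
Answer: $- \frac{126093}{521} \approx -242.02$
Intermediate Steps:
$T = 1073$ ($T = \left(-37\right) \left(-29\right) = 1073$)
$y = \frac{1}{1042}$ ($y = \frac{1}{-31 + 1073} = \frac{1}{1042} \approx 0.00095969$)
$- 22 \left(11 + y\right) = - 22 \left(11 + \frac{1}{1042}\right) = \left(-22\right) \frac{11463}{1042} = - \frac{126093}{521}$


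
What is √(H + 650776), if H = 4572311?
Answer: 3*√580343 ≈ 2285.4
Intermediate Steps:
√(H + 650776) = √(4572311 + 650776) = √5223087 = 3*√580343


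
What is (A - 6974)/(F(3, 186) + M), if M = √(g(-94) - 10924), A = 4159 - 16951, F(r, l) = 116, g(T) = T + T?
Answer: -286607/3071 + 9883*I*√2778/6142 ≈ -93.327 + 84.81*I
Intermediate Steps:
g(T) = 2*T
A = -12792
M = 2*I*√2778 (M = √(2*(-94) - 10924) = √(-188 - 10924) = √(-11112) = 2*I*√2778 ≈ 105.41*I)
(A - 6974)/(F(3, 186) + M) = (-12792 - 6974)/(116 + 2*I*√2778) = -19766/(116 + 2*I*√2778)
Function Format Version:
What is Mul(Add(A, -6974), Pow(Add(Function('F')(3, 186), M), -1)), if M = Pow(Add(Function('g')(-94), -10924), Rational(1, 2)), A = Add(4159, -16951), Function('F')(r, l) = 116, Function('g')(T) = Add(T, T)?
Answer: Add(Rational(-286607, 3071), Mul(Rational(9883, 6142), I, Pow(2778, Rational(1, 2)))) ≈ Add(-93.327, Mul(84.810, I))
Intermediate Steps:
Function('g')(T) = Mul(2, T)
A = -12792
M = Mul(2, I, Pow(2778, Rational(1, 2))) (M = Pow(Add(Mul(2, -94), -10924), Rational(1, 2)) = Pow(Add(-188, -10924), Rational(1, 2)) = Pow(-11112, Rational(1, 2)) = Mul(2, I, Pow(2778, Rational(1, 2))) ≈ Mul(105.41, I))
Mul(Add(A, -6974), Pow(Add(Function('F')(3, 186), M), -1)) = Mul(Add(-12792, -6974), Pow(Add(116, Mul(2, I, Pow(2778, Rational(1, 2)))), -1)) = Mul(-19766, Pow(Add(116, Mul(2, I, Pow(2778, Rational(1, 2)))), -1))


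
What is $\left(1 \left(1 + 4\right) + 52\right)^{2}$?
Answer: $3249$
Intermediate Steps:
$\left(1 \left(1 + 4\right) + 52\right)^{2} = \left(1 \cdot 5 + 52\right)^{2} = \left(5 + 52\right)^{2} = 57^{2} = 3249$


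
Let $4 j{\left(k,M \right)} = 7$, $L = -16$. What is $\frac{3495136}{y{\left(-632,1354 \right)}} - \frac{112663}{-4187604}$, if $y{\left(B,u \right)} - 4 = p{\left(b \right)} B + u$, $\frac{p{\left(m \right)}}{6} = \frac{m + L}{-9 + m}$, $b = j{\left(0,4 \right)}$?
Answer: $- \frac{6845664593435}{11938859004} \approx -573.39$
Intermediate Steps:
$j{\left(k,M \right)} = \frac{7}{4}$ ($j{\left(k,M \right)} = \frac{1}{4} \cdot 7 = \frac{7}{4}$)
$b = \frac{7}{4} \approx 1.75$
$p{\left(m \right)} = \frac{6 \left(-16 + m\right)}{-9 + m}$ ($p{\left(m \right)} = 6 \frac{m - 16}{-9 + m} = 6 \frac{-16 + m}{-9 + m} = \frac{6 \left(-16 + m\right)}{-9 + m}$)
$y{\left(B,u \right)} = 4 + u + \frac{342 B}{29}$ ($y{\left(B,u \right)} = 4 + \left(\frac{6 \left(-16 + \frac{7}{4}\right)}{-9 + \frac{7}{4}} B + u\right) = 4 + \left(6 \frac{1}{- \frac{29}{4}} \left(- \frac{57}{4}\right) B + u\right) = 4 + \left(6 \left(- \frac{4}{29}\right) \left(- \frac{57}{4}\right) B + u\right) = 4 + \left(\frac{342 B}{29} + u\right) = 4 + \left(u + \frac{342 B}{29}\right) = 4 + u + \frac{342 B}{29}$)
$\frac{3495136}{y{\left(-632,1354 \right)}} - \frac{112663}{-4187604} = \frac{3495136}{4 + 1354 + \frac{342}{29} \left(-632\right)} - \frac{112663}{-4187604} = \frac{3495136}{4 + 1354 - \frac{216144}{29}} - - \frac{112663}{4187604} = \frac{3495136}{- \frac{176762}{29}} + \frac{112663}{4187604} = 3495136 \left(- \frac{29}{176762}\right) + \frac{112663}{4187604} = - \frac{50679472}{88381} + \frac{112663}{4187604} = - \frac{6845664593435}{11938859004}$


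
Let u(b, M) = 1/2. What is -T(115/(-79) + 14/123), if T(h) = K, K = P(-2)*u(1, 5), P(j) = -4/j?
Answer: -1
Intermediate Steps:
u(b, M) = 1/2
K = 1 (K = -4/(-2)*(1/2) = -4*(-1/2)*(1/2) = 2*(1/2) = 1)
T(h) = 1
-T(115/(-79) + 14/123) = -1*1 = -1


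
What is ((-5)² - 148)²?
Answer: 15129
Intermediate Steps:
((-5)² - 148)² = (25 - 148)² = (-123)² = 15129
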